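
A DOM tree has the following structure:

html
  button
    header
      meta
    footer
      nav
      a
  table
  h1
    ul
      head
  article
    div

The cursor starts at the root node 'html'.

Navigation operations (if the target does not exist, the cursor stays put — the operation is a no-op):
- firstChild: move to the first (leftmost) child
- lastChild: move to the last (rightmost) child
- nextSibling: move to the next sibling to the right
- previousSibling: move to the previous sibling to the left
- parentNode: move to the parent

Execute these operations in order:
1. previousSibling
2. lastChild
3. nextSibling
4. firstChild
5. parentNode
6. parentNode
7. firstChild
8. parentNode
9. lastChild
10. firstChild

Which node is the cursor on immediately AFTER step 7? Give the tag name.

Answer: button

Derivation:
After 1 (previousSibling): html (no-op, stayed)
After 2 (lastChild): article
After 3 (nextSibling): article (no-op, stayed)
After 4 (firstChild): div
After 5 (parentNode): article
After 6 (parentNode): html
After 7 (firstChild): button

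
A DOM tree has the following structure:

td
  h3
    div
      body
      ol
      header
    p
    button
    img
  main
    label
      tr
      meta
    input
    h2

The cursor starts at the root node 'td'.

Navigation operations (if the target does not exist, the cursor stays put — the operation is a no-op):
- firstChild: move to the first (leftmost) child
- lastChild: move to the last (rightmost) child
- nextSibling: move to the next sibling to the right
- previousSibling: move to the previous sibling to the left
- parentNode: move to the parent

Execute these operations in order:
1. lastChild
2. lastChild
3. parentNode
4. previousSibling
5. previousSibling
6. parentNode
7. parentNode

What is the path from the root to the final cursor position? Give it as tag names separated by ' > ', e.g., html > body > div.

After 1 (lastChild): main
After 2 (lastChild): h2
After 3 (parentNode): main
After 4 (previousSibling): h3
After 5 (previousSibling): h3 (no-op, stayed)
After 6 (parentNode): td
After 7 (parentNode): td (no-op, stayed)

Answer: td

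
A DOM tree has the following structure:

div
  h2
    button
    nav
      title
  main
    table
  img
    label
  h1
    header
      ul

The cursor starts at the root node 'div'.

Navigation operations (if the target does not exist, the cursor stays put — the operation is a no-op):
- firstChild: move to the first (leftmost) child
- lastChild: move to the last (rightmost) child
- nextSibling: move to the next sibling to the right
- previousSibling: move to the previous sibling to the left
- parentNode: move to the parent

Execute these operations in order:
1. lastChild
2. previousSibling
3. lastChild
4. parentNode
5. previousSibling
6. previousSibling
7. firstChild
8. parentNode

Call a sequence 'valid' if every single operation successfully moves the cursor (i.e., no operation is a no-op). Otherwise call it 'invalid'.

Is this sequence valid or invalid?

After 1 (lastChild): h1
After 2 (previousSibling): img
After 3 (lastChild): label
After 4 (parentNode): img
After 5 (previousSibling): main
After 6 (previousSibling): h2
After 7 (firstChild): button
After 8 (parentNode): h2

Answer: valid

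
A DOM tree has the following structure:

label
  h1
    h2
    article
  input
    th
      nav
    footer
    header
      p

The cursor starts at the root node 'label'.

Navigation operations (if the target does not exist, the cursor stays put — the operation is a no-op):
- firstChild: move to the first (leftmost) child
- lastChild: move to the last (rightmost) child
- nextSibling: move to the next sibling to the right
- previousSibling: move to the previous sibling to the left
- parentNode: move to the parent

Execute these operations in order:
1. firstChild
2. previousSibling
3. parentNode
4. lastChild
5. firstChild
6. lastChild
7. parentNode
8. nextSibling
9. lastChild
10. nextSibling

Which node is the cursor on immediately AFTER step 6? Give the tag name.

Answer: nav

Derivation:
After 1 (firstChild): h1
After 2 (previousSibling): h1 (no-op, stayed)
After 3 (parentNode): label
After 4 (lastChild): input
After 5 (firstChild): th
After 6 (lastChild): nav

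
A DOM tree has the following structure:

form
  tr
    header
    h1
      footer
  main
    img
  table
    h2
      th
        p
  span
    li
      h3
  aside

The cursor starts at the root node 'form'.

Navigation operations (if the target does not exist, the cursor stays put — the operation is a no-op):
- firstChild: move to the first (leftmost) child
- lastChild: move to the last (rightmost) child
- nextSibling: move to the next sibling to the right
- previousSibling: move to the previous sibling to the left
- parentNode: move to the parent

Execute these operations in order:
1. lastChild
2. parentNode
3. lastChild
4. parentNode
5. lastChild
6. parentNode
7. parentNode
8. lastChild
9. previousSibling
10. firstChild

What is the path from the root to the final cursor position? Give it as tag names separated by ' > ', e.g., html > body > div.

Answer: form > span > li

Derivation:
After 1 (lastChild): aside
After 2 (parentNode): form
After 3 (lastChild): aside
After 4 (parentNode): form
After 5 (lastChild): aside
After 6 (parentNode): form
After 7 (parentNode): form (no-op, stayed)
After 8 (lastChild): aside
After 9 (previousSibling): span
After 10 (firstChild): li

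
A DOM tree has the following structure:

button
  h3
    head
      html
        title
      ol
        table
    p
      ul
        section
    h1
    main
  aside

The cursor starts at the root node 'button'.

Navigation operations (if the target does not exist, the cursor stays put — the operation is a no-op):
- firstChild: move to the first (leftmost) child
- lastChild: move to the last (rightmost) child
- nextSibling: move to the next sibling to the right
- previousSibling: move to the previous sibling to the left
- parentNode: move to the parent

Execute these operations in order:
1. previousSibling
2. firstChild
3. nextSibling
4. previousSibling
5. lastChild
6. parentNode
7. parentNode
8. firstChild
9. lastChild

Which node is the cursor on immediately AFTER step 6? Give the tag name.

After 1 (previousSibling): button (no-op, stayed)
After 2 (firstChild): h3
After 3 (nextSibling): aside
After 4 (previousSibling): h3
After 5 (lastChild): main
After 6 (parentNode): h3

Answer: h3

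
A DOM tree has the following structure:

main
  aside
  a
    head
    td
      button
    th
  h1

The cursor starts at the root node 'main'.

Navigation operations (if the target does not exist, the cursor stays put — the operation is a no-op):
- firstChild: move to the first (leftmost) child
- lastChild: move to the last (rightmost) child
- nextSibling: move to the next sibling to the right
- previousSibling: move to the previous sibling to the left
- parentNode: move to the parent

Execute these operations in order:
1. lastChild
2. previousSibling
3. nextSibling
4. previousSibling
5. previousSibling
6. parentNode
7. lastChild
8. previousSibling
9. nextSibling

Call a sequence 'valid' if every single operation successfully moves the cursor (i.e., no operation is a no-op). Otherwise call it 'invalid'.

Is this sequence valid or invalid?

Answer: valid

Derivation:
After 1 (lastChild): h1
After 2 (previousSibling): a
After 3 (nextSibling): h1
After 4 (previousSibling): a
After 5 (previousSibling): aside
After 6 (parentNode): main
After 7 (lastChild): h1
After 8 (previousSibling): a
After 9 (nextSibling): h1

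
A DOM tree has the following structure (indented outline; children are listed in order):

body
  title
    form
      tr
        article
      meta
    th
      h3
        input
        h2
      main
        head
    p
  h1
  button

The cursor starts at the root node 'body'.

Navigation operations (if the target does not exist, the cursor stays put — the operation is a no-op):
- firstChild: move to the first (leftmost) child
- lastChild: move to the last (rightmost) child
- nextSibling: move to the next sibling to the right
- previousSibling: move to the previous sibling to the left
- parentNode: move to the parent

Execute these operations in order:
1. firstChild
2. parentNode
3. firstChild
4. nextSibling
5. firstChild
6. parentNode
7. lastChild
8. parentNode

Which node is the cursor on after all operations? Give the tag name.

After 1 (firstChild): title
After 2 (parentNode): body
After 3 (firstChild): title
After 4 (nextSibling): h1
After 5 (firstChild): h1 (no-op, stayed)
After 6 (parentNode): body
After 7 (lastChild): button
After 8 (parentNode): body

Answer: body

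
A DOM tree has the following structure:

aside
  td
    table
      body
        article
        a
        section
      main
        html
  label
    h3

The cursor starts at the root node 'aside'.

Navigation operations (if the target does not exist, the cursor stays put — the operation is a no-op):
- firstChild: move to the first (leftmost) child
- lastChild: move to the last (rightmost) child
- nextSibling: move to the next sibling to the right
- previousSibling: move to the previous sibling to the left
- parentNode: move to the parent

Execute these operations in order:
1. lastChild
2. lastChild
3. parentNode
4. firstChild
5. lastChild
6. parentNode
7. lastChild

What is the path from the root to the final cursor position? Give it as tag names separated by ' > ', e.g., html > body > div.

After 1 (lastChild): label
After 2 (lastChild): h3
After 3 (parentNode): label
After 4 (firstChild): h3
After 5 (lastChild): h3 (no-op, stayed)
After 6 (parentNode): label
After 7 (lastChild): h3

Answer: aside > label > h3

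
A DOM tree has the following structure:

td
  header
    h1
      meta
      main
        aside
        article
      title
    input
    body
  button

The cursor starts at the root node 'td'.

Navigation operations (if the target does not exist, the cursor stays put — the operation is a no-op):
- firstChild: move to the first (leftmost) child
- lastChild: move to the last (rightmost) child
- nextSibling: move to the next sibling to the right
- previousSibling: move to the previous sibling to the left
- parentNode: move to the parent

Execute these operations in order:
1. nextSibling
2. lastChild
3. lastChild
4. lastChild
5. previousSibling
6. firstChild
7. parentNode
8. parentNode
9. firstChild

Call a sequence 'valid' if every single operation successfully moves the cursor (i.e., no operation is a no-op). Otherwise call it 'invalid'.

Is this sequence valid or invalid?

After 1 (nextSibling): td (no-op, stayed)
After 2 (lastChild): button
After 3 (lastChild): button (no-op, stayed)
After 4 (lastChild): button (no-op, stayed)
After 5 (previousSibling): header
After 6 (firstChild): h1
After 7 (parentNode): header
After 8 (parentNode): td
After 9 (firstChild): header

Answer: invalid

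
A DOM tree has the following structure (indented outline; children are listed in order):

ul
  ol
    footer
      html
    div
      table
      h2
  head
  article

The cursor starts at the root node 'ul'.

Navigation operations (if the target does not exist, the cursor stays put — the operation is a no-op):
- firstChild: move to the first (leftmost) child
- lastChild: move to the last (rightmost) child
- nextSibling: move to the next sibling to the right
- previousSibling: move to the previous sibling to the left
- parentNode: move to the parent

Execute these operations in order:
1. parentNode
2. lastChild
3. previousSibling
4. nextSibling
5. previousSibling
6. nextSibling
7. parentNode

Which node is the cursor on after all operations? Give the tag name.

After 1 (parentNode): ul (no-op, stayed)
After 2 (lastChild): article
After 3 (previousSibling): head
After 4 (nextSibling): article
After 5 (previousSibling): head
After 6 (nextSibling): article
After 7 (parentNode): ul

Answer: ul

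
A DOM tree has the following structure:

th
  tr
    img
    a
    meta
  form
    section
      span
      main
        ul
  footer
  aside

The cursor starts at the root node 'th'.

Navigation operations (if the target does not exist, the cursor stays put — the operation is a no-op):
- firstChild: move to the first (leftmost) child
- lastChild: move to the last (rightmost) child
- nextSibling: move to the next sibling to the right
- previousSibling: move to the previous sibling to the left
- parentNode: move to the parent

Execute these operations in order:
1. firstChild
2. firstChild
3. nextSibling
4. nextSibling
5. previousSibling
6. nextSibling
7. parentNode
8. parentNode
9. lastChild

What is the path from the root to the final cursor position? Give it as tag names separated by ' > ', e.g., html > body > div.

Answer: th > aside

Derivation:
After 1 (firstChild): tr
After 2 (firstChild): img
After 3 (nextSibling): a
After 4 (nextSibling): meta
After 5 (previousSibling): a
After 6 (nextSibling): meta
After 7 (parentNode): tr
After 8 (parentNode): th
After 9 (lastChild): aside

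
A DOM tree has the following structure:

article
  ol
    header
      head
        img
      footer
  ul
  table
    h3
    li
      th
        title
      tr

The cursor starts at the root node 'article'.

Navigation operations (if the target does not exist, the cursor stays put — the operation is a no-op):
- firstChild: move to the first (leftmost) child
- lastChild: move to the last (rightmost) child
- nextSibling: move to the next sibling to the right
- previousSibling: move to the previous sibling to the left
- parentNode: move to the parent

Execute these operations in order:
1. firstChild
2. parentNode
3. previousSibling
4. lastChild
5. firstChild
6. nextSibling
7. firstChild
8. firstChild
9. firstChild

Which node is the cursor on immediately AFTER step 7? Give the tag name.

Answer: th

Derivation:
After 1 (firstChild): ol
After 2 (parentNode): article
After 3 (previousSibling): article (no-op, stayed)
After 4 (lastChild): table
After 5 (firstChild): h3
After 6 (nextSibling): li
After 7 (firstChild): th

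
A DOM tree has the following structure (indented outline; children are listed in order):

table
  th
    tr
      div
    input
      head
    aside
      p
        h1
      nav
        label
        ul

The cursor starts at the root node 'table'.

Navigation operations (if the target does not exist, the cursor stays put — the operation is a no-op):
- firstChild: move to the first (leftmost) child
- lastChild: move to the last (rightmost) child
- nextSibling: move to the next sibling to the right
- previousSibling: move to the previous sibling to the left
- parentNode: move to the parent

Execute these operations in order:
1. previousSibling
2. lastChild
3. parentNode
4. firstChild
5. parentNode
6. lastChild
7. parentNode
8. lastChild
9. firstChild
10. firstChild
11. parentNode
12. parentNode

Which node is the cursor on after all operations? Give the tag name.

Answer: th

Derivation:
After 1 (previousSibling): table (no-op, stayed)
After 2 (lastChild): th
After 3 (parentNode): table
After 4 (firstChild): th
After 5 (parentNode): table
After 6 (lastChild): th
After 7 (parentNode): table
After 8 (lastChild): th
After 9 (firstChild): tr
After 10 (firstChild): div
After 11 (parentNode): tr
After 12 (parentNode): th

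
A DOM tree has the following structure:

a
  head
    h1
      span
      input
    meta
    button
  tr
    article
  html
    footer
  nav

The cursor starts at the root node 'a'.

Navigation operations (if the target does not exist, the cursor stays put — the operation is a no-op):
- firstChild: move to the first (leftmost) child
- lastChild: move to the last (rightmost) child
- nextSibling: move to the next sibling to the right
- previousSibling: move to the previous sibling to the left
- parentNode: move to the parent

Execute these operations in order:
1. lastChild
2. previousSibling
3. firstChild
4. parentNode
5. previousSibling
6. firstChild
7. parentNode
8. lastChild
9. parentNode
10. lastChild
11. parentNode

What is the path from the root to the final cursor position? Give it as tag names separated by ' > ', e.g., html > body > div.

Answer: a > tr

Derivation:
After 1 (lastChild): nav
After 2 (previousSibling): html
After 3 (firstChild): footer
After 4 (parentNode): html
After 5 (previousSibling): tr
After 6 (firstChild): article
After 7 (parentNode): tr
After 8 (lastChild): article
After 9 (parentNode): tr
After 10 (lastChild): article
After 11 (parentNode): tr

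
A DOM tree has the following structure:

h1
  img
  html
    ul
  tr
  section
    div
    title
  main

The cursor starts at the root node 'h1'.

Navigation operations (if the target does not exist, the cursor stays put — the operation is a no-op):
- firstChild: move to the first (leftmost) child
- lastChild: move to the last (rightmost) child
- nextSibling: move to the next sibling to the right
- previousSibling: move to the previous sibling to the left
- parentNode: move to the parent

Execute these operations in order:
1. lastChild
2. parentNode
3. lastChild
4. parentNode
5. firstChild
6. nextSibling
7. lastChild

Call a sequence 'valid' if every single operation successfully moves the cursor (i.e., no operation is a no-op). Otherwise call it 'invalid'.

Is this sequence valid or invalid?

After 1 (lastChild): main
After 2 (parentNode): h1
After 3 (lastChild): main
After 4 (parentNode): h1
After 5 (firstChild): img
After 6 (nextSibling): html
After 7 (lastChild): ul

Answer: valid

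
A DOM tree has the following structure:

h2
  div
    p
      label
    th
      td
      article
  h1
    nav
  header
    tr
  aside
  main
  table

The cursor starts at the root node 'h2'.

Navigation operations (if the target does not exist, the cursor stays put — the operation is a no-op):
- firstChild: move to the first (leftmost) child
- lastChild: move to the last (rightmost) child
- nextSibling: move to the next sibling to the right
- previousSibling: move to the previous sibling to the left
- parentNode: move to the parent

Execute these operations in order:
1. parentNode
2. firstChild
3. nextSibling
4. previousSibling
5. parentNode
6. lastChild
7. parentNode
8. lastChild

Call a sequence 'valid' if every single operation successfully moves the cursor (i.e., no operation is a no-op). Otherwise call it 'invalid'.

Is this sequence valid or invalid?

Answer: invalid

Derivation:
After 1 (parentNode): h2 (no-op, stayed)
After 2 (firstChild): div
After 3 (nextSibling): h1
After 4 (previousSibling): div
After 5 (parentNode): h2
After 6 (lastChild): table
After 7 (parentNode): h2
After 8 (lastChild): table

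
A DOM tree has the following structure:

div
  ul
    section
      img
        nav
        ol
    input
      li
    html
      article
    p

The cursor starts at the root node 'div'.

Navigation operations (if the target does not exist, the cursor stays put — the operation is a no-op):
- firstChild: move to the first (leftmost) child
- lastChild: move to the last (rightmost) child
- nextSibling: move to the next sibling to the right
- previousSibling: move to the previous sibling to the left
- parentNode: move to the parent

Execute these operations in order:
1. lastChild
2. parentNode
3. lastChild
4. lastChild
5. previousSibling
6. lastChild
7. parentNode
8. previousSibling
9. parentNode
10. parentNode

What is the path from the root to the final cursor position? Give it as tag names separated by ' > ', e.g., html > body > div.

Answer: div

Derivation:
After 1 (lastChild): ul
After 2 (parentNode): div
After 3 (lastChild): ul
After 4 (lastChild): p
After 5 (previousSibling): html
After 6 (lastChild): article
After 7 (parentNode): html
After 8 (previousSibling): input
After 9 (parentNode): ul
After 10 (parentNode): div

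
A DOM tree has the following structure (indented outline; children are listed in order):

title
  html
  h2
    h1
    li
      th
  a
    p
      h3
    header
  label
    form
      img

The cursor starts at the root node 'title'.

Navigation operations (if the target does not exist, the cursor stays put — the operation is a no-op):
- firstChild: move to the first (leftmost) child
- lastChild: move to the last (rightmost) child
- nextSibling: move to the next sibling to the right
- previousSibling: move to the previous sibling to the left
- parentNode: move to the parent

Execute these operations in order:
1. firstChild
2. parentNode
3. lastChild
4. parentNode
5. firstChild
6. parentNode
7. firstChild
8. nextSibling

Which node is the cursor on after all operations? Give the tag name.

After 1 (firstChild): html
After 2 (parentNode): title
After 3 (lastChild): label
After 4 (parentNode): title
After 5 (firstChild): html
After 6 (parentNode): title
After 7 (firstChild): html
After 8 (nextSibling): h2

Answer: h2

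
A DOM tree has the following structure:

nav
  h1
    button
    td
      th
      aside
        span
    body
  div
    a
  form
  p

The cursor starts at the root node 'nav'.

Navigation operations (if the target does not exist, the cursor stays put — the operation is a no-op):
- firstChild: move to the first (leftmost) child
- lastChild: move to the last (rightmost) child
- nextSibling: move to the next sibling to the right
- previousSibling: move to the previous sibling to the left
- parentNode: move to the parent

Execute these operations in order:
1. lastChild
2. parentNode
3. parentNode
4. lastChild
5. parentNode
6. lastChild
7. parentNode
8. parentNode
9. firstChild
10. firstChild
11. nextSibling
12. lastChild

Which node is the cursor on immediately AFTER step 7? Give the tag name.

Answer: nav

Derivation:
After 1 (lastChild): p
After 2 (parentNode): nav
After 3 (parentNode): nav (no-op, stayed)
After 4 (lastChild): p
After 5 (parentNode): nav
After 6 (lastChild): p
After 7 (parentNode): nav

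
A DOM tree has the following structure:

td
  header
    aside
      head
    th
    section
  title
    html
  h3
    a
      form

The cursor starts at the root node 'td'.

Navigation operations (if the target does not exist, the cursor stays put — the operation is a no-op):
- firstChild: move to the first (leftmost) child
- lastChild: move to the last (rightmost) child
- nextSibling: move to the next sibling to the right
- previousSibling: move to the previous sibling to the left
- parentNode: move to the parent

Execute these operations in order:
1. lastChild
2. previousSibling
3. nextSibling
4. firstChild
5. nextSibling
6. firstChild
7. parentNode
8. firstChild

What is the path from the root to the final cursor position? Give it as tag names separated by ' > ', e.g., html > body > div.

After 1 (lastChild): h3
After 2 (previousSibling): title
After 3 (nextSibling): h3
After 4 (firstChild): a
After 5 (nextSibling): a (no-op, stayed)
After 6 (firstChild): form
After 7 (parentNode): a
After 8 (firstChild): form

Answer: td > h3 > a > form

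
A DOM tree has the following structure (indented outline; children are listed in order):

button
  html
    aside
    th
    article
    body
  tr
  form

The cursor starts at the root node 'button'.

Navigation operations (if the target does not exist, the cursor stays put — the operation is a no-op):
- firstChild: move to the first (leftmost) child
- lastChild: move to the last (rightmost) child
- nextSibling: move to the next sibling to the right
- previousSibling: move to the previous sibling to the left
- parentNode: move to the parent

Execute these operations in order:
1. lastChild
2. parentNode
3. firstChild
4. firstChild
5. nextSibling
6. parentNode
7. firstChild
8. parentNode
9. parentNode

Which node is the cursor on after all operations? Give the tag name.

After 1 (lastChild): form
After 2 (parentNode): button
After 3 (firstChild): html
After 4 (firstChild): aside
After 5 (nextSibling): th
After 6 (parentNode): html
After 7 (firstChild): aside
After 8 (parentNode): html
After 9 (parentNode): button

Answer: button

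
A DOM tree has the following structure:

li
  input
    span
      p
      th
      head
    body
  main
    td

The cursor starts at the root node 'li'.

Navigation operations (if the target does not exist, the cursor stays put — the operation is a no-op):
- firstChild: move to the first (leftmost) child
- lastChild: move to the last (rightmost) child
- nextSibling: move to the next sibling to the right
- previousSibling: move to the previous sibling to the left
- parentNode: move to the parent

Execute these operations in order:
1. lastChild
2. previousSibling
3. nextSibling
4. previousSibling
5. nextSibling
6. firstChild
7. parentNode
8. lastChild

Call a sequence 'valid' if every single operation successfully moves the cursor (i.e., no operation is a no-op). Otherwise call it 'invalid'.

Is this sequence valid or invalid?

Answer: valid

Derivation:
After 1 (lastChild): main
After 2 (previousSibling): input
After 3 (nextSibling): main
After 4 (previousSibling): input
After 5 (nextSibling): main
After 6 (firstChild): td
After 7 (parentNode): main
After 8 (lastChild): td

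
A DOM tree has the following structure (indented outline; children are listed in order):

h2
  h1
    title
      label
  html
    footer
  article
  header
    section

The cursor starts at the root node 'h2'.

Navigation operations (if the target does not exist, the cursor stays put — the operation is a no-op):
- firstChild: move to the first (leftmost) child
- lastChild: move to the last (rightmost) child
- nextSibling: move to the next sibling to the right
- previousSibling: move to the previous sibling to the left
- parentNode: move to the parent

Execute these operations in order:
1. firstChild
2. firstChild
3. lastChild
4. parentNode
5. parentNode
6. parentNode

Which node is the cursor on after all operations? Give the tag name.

After 1 (firstChild): h1
After 2 (firstChild): title
After 3 (lastChild): label
After 4 (parentNode): title
After 5 (parentNode): h1
After 6 (parentNode): h2

Answer: h2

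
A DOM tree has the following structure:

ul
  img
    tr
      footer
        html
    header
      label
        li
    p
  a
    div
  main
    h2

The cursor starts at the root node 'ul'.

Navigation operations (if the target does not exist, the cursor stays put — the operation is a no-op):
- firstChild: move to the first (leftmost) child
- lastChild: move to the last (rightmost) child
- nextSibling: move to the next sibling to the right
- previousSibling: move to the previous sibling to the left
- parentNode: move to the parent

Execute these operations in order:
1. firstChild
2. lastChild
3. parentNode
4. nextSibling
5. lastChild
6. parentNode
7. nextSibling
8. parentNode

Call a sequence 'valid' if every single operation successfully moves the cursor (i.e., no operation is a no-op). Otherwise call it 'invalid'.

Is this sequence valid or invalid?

Answer: valid

Derivation:
After 1 (firstChild): img
After 2 (lastChild): p
After 3 (parentNode): img
After 4 (nextSibling): a
After 5 (lastChild): div
After 6 (parentNode): a
After 7 (nextSibling): main
After 8 (parentNode): ul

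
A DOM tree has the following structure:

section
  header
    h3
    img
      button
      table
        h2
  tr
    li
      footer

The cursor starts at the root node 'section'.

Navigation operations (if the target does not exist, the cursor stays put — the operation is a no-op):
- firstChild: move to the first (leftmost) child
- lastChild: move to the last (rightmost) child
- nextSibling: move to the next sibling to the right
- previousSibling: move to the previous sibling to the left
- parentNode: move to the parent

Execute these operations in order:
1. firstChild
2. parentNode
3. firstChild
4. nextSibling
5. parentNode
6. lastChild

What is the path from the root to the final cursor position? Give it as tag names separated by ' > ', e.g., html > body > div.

Answer: section > tr

Derivation:
After 1 (firstChild): header
After 2 (parentNode): section
After 3 (firstChild): header
After 4 (nextSibling): tr
After 5 (parentNode): section
After 6 (lastChild): tr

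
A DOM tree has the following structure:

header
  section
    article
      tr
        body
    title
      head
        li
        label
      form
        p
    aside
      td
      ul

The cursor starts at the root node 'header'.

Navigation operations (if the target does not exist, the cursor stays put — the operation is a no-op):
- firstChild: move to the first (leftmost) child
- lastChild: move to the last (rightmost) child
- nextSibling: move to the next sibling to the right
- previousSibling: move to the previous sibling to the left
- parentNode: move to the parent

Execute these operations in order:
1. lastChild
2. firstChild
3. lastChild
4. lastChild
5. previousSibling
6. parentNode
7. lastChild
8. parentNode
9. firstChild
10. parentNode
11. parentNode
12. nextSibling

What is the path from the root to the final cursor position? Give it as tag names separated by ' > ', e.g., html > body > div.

Answer: header > section > title

Derivation:
After 1 (lastChild): section
After 2 (firstChild): article
After 3 (lastChild): tr
After 4 (lastChild): body
After 5 (previousSibling): body (no-op, stayed)
After 6 (parentNode): tr
After 7 (lastChild): body
After 8 (parentNode): tr
After 9 (firstChild): body
After 10 (parentNode): tr
After 11 (parentNode): article
After 12 (nextSibling): title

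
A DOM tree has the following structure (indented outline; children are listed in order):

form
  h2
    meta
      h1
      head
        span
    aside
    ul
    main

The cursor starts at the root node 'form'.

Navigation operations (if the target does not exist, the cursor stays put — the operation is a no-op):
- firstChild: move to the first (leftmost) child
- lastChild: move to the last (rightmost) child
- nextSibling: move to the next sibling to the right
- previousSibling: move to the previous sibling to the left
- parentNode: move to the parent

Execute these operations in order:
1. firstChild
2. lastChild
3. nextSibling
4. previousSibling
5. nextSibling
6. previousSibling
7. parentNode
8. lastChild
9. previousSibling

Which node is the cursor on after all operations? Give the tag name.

Answer: ul

Derivation:
After 1 (firstChild): h2
After 2 (lastChild): main
After 3 (nextSibling): main (no-op, stayed)
After 4 (previousSibling): ul
After 5 (nextSibling): main
After 6 (previousSibling): ul
After 7 (parentNode): h2
After 8 (lastChild): main
After 9 (previousSibling): ul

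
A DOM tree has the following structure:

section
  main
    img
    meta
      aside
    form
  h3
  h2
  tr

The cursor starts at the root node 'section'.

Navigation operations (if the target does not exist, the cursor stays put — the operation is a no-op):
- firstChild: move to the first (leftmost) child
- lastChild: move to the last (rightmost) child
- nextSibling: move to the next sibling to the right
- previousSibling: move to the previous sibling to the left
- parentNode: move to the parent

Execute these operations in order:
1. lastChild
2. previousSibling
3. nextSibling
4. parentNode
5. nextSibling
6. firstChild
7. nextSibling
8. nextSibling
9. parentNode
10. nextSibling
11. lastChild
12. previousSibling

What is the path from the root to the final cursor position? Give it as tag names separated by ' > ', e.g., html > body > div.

After 1 (lastChild): tr
After 2 (previousSibling): h2
After 3 (nextSibling): tr
After 4 (parentNode): section
After 5 (nextSibling): section (no-op, stayed)
After 6 (firstChild): main
After 7 (nextSibling): h3
After 8 (nextSibling): h2
After 9 (parentNode): section
After 10 (nextSibling): section (no-op, stayed)
After 11 (lastChild): tr
After 12 (previousSibling): h2

Answer: section > h2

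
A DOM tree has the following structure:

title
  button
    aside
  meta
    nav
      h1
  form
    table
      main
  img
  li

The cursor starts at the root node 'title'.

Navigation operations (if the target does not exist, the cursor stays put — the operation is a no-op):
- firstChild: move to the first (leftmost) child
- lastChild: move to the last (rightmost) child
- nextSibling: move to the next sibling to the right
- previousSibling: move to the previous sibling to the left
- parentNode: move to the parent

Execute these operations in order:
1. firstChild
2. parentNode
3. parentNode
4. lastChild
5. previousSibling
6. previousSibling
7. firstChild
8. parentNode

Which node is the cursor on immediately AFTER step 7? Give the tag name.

After 1 (firstChild): button
After 2 (parentNode): title
After 3 (parentNode): title (no-op, stayed)
After 4 (lastChild): li
After 5 (previousSibling): img
After 6 (previousSibling): form
After 7 (firstChild): table

Answer: table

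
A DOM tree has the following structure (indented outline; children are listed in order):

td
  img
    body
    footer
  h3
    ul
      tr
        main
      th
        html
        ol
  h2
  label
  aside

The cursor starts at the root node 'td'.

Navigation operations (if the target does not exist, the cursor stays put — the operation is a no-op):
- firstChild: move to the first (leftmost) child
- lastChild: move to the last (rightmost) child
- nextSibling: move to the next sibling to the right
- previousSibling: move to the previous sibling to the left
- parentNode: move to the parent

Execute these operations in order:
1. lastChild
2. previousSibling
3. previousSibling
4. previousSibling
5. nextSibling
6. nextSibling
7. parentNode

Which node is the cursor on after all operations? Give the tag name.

After 1 (lastChild): aside
After 2 (previousSibling): label
After 3 (previousSibling): h2
After 4 (previousSibling): h3
After 5 (nextSibling): h2
After 6 (nextSibling): label
After 7 (parentNode): td

Answer: td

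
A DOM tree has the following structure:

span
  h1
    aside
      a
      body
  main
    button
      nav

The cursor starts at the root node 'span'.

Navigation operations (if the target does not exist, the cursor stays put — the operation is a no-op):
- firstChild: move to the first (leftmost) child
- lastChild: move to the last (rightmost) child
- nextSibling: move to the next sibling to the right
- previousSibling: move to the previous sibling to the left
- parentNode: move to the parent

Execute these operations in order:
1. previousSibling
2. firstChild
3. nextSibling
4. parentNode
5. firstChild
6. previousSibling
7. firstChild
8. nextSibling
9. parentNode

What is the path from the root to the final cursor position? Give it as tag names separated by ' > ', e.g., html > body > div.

Answer: span > h1

Derivation:
After 1 (previousSibling): span (no-op, stayed)
After 2 (firstChild): h1
After 3 (nextSibling): main
After 4 (parentNode): span
After 5 (firstChild): h1
After 6 (previousSibling): h1 (no-op, stayed)
After 7 (firstChild): aside
After 8 (nextSibling): aside (no-op, stayed)
After 9 (parentNode): h1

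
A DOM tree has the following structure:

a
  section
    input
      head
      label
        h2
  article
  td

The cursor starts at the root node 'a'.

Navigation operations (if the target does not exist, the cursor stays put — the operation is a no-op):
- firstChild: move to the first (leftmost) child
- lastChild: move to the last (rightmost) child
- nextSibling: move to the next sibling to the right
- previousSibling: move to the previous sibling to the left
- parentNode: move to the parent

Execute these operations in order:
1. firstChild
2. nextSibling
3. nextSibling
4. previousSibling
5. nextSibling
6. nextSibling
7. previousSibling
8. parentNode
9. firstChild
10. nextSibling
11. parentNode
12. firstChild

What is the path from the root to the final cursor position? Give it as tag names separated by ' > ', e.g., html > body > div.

Answer: a > section

Derivation:
After 1 (firstChild): section
After 2 (nextSibling): article
After 3 (nextSibling): td
After 4 (previousSibling): article
After 5 (nextSibling): td
After 6 (nextSibling): td (no-op, stayed)
After 7 (previousSibling): article
After 8 (parentNode): a
After 9 (firstChild): section
After 10 (nextSibling): article
After 11 (parentNode): a
After 12 (firstChild): section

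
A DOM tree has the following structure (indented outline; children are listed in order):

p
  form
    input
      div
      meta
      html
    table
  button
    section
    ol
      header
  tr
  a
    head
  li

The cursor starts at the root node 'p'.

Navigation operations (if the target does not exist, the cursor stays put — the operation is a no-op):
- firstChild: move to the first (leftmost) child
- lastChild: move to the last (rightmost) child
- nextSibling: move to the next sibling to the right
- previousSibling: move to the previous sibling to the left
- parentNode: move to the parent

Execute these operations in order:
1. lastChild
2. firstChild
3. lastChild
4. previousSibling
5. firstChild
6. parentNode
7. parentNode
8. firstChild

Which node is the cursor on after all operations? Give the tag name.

After 1 (lastChild): li
After 2 (firstChild): li (no-op, stayed)
After 3 (lastChild): li (no-op, stayed)
After 4 (previousSibling): a
After 5 (firstChild): head
After 6 (parentNode): a
After 7 (parentNode): p
After 8 (firstChild): form

Answer: form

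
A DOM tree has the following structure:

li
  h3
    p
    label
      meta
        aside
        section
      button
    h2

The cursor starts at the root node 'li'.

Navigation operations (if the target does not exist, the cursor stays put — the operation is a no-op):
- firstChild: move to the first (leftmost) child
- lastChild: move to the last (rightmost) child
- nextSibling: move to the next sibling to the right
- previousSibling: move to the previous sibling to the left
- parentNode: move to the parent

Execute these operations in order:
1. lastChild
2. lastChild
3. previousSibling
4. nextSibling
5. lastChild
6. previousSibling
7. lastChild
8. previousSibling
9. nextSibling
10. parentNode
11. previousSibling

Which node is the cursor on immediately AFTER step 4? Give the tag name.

Answer: h2

Derivation:
After 1 (lastChild): h3
After 2 (lastChild): h2
After 3 (previousSibling): label
After 4 (nextSibling): h2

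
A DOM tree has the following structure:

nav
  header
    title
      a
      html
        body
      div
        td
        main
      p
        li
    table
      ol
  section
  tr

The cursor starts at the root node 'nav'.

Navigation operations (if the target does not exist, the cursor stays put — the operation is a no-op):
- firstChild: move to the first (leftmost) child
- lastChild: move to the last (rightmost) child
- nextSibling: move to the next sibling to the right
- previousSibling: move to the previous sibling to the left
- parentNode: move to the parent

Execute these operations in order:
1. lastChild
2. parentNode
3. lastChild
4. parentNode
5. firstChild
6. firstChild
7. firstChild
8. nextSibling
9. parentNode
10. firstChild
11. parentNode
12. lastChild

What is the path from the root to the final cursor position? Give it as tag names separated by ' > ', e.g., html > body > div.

Answer: nav > header > title > p

Derivation:
After 1 (lastChild): tr
After 2 (parentNode): nav
After 3 (lastChild): tr
After 4 (parentNode): nav
After 5 (firstChild): header
After 6 (firstChild): title
After 7 (firstChild): a
After 8 (nextSibling): html
After 9 (parentNode): title
After 10 (firstChild): a
After 11 (parentNode): title
After 12 (lastChild): p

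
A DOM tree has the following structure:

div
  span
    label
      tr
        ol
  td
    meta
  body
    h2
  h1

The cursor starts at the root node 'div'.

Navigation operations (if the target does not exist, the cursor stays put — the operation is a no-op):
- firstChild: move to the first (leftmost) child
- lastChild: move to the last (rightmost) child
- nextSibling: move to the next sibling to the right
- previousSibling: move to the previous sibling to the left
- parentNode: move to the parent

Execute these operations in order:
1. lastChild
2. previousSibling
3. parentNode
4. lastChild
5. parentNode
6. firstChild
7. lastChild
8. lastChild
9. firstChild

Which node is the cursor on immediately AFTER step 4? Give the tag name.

Answer: h1

Derivation:
After 1 (lastChild): h1
After 2 (previousSibling): body
After 3 (parentNode): div
After 4 (lastChild): h1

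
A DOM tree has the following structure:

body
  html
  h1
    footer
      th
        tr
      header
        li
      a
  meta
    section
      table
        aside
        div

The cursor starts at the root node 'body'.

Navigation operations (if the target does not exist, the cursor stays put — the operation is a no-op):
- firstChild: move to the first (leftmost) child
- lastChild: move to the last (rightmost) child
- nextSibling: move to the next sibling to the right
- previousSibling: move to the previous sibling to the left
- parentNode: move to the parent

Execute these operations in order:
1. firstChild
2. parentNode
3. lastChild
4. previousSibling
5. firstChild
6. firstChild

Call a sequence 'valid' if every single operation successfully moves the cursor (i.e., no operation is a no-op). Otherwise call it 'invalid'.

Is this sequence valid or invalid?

After 1 (firstChild): html
After 2 (parentNode): body
After 3 (lastChild): meta
After 4 (previousSibling): h1
After 5 (firstChild): footer
After 6 (firstChild): th

Answer: valid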